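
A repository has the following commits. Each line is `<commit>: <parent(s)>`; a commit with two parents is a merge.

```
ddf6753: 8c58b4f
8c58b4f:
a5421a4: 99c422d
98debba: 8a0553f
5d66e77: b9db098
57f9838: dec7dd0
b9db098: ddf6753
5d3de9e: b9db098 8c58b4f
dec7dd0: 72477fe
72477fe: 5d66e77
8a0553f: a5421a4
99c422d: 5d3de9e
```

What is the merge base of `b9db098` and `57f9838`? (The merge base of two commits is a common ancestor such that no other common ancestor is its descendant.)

Ancestors of b9db098: {8c58b4f, b9db098, ddf6753}.
Ancestors of 57f9838: {57f9838, 5d66e77, 72477fe, 8c58b4f, b9db098, ddf6753, dec7dd0}.
Common ancestors: {8c58b4f, b9db098, ddf6753}.
Among these, b9db098 is not an ancestor of any other common ancestor — it is the merge base.

b9db098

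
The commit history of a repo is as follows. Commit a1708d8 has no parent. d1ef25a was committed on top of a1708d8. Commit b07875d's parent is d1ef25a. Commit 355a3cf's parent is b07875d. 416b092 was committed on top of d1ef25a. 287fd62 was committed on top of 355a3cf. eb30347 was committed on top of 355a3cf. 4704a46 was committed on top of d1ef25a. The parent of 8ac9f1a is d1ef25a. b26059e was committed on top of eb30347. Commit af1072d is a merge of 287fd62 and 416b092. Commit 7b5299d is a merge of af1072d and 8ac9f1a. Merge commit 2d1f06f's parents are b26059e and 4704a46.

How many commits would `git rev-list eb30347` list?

5

Walking parent pointers from eb30347: reachable set = {355a3cf, a1708d8, b07875d, d1ef25a, eb30347}.
That is 5 commits.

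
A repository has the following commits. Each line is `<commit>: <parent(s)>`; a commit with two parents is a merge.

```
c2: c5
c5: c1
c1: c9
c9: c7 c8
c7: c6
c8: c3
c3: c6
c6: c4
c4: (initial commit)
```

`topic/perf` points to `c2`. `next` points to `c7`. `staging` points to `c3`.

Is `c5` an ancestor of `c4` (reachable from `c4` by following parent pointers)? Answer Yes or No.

No

Ancestors of c4: {c4}.
c5 is not in that set, so it is not an ancestor of c4.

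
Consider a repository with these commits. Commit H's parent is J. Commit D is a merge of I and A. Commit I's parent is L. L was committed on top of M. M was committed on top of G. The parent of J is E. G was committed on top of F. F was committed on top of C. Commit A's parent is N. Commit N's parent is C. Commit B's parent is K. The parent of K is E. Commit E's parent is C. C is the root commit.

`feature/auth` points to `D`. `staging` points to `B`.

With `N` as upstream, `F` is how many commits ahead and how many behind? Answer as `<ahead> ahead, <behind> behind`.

1 ahead, 1 behind

Reachable from F: {C, F}.
Reachable from N: {C, N}.
Only in F's history (ahead): {F} — 1.
Only in N's history (behind): {N} — 1.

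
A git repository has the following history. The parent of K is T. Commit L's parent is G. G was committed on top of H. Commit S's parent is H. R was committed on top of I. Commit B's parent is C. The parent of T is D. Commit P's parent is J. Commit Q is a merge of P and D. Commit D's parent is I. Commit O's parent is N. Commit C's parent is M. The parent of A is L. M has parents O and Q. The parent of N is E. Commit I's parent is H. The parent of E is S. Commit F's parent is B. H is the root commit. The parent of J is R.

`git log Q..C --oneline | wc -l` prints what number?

Reachable from C: {C, D, E, H, I, J, M, N, O, P, Q, R, S}.
Reachable from Q: {D, H, I, J, P, Q, R}.
In C's history but not Q's: {C, E, M, N, O, S} — 6 commits.

6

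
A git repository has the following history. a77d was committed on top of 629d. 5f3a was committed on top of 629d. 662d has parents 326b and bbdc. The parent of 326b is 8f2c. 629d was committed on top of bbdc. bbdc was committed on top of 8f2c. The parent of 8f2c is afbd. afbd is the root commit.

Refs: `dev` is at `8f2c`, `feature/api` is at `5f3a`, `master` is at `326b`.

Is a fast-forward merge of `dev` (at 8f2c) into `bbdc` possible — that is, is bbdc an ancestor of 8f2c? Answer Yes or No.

A fast-forward from bbdc to 8f2c is possible iff bbdc is an ancestor of 8f2c.
Ancestors of 8f2c: {8f2c, afbd}.
bbdc is not among them, so fast-forward is not possible.

No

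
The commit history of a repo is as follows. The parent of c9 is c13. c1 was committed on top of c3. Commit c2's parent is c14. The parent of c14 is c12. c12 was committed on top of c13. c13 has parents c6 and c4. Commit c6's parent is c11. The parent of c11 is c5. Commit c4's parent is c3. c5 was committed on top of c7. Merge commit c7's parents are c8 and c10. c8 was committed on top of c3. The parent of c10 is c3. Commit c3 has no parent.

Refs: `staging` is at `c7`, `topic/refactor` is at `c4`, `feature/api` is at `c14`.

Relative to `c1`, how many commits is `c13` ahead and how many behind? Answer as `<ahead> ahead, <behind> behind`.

8 ahead, 1 behind

Reachable from c13: {c10, c11, c13, c3, c4, c5, c6, c7, c8}.
Reachable from c1: {c1, c3}.
Only in c13's history (ahead): {c10, c11, c13, c4, c5, c6, c7, c8} — 8.
Only in c1's history (behind): {c1} — 1.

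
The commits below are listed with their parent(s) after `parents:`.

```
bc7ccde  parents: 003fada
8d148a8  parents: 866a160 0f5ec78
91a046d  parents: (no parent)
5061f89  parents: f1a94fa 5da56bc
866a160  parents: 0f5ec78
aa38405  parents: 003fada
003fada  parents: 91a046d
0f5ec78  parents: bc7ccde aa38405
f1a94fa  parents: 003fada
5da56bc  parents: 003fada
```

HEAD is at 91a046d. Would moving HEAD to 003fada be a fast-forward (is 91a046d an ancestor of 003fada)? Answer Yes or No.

A fast-forward from 91a046d to 003fada is possible iff 91a046d is an ancestor of 003fada.
Ancestors of 003fada: {003fada, 91a046d}.
91a046d is among them, so fast-forward is possible.

Yes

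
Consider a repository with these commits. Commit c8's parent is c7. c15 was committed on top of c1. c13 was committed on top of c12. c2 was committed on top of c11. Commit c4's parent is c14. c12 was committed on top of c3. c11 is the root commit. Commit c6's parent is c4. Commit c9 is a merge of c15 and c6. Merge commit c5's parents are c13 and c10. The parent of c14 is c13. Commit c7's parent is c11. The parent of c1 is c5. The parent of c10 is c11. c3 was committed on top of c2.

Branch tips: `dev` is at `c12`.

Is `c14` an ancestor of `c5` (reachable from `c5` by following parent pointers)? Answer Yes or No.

No

Ancestors of c5: {c10, c11, c12, c13, c2, c3, c5}.
c14 is not in that set, so it is not an ancestor of c5.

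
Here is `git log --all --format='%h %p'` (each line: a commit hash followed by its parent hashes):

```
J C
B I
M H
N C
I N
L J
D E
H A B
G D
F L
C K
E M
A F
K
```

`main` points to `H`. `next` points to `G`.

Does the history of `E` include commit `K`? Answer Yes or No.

Ancestors of E (commits reachable by following parents): {A, B, C, E, F, H, I, J, K, L, M, N}.
K is in that set, so it is an ancestor of E.

Yes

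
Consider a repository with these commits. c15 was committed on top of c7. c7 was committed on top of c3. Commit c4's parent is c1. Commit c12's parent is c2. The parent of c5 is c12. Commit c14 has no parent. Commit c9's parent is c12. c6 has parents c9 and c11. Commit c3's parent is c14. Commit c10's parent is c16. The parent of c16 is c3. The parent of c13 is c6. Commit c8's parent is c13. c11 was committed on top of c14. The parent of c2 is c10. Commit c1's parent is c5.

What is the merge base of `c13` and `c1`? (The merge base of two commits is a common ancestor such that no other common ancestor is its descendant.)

Ancestors of c13: {c10, c11, c12, c13, c14, c16, c2, c3, c6, c9}.
Ancestors of c1: {c1, c10, c12, c14, c16, c2, c3, c5}.
Common ancestors: {c10, c12, c14, c16, c2, c3}.
Among these, c12 is not an ancestor of any other common ancestor — it is the merge base.

c12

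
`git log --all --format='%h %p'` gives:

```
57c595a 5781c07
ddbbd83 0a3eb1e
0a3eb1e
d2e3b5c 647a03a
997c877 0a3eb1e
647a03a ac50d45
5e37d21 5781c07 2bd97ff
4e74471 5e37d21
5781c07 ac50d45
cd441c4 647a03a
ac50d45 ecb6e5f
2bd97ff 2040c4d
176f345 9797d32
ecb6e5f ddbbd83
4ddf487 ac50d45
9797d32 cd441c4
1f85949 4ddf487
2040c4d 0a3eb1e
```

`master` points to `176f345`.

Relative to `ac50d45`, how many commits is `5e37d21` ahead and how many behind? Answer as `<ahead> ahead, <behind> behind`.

Reachable from 5e37d21: {0a3eb1e, 2040c4d, 2bd97ff, 5781c07, 5e37d21, ac50d45, ddbbd83, ecb6e5f}.
Reachable from ac50d45: {0a3eb1e, ac50d45, ddbbd83, ecb6e5f}.
Only in 5e37d21's history (ahead): {2040c4d, 2bd97ff, 5781c07, 5e37d21} — 4.
Only in ac50d45's history (behind): {} — 0.

4 ahead, 0 behind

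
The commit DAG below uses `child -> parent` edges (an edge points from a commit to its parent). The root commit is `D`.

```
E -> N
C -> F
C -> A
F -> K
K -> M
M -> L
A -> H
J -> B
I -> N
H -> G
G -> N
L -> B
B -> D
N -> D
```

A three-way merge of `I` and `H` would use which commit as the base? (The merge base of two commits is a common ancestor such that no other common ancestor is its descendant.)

Ancestors of I: {D, I, N}.
Ancestors of H: {D, G, H, N}.
Common ancestors: {D, N}.
Among these, N is not an ancestor of any other common ancestor — it is the merge base.

N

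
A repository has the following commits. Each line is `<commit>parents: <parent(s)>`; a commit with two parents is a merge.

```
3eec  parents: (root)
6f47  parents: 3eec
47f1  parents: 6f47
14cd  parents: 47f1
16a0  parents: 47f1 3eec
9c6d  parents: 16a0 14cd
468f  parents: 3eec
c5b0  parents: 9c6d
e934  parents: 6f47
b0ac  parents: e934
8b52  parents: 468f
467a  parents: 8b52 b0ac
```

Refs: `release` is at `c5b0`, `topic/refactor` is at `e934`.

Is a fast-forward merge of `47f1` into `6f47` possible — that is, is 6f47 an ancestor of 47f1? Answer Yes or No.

A fast-forward from 6f47 to 47f1 is possible iff 6f47 is an ancestor of 47f1.
Ancestors of 47f1: {3eec, 47f1, 6f47}.
6f47 is among them, so fast-forward is possible.

Yes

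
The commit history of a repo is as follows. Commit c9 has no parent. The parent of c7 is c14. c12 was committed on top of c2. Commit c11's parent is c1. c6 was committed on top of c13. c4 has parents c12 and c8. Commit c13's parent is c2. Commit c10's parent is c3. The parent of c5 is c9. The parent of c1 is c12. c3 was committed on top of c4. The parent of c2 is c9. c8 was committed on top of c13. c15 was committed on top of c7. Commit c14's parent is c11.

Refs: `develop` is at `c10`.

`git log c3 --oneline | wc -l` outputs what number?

7

Walking parent pointers from c3: reachable set = {c12, c13, c2, c3, c4, c8, c9}.
That is 7 commits.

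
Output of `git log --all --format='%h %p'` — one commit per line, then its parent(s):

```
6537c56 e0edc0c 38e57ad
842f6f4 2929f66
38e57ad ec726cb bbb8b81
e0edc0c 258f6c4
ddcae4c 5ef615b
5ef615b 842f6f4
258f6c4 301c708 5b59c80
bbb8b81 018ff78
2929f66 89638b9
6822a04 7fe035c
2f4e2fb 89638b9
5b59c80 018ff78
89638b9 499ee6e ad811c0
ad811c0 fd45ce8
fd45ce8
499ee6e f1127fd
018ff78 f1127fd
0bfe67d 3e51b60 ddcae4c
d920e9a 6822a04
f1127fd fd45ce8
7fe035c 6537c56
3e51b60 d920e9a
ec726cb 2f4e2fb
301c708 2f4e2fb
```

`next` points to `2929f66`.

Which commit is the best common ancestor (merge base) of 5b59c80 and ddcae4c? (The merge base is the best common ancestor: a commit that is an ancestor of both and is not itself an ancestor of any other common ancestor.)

f1127fd

Ancestors of 5b59c80: {018ff78, 5b59c80, f1127fd, fd45ce8}.
Ancestors of ddcae4c: {2929f66, 499ee6e, 5ef615b, 842f6f4, 89638b9, ad811c0, ddcae4c, f1127fd, fd45ce8}.
Common ancestors: {f1127fd, fd45ce8}.
Among these, f1127fd is not an ancestor of any other common ancestor — it is the merge base.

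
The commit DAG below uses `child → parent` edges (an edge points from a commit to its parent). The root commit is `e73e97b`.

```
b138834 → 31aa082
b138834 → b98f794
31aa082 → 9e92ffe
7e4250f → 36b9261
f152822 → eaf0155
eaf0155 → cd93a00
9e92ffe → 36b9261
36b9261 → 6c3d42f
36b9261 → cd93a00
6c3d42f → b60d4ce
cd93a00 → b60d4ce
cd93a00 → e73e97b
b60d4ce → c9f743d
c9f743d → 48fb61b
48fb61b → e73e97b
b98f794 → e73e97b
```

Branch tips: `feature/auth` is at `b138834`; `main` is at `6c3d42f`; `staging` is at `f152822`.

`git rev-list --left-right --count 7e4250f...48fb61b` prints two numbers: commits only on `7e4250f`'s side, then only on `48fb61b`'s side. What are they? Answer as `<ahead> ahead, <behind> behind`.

6 ahead, 0 behind

Reachable from 7e4250f: {36b9261, 48fb61b, 6c3d42f, 7e4250f, b60d4ce, c9f743d, cd93a00, e73e97b}.
Reachable from 48fb61b: {48fb61b, e73e97b}.
Only in 7e4250f's history (ahead): {36b9261, 6c3d42f, 7e4250f, b60d4ce, c9f743d, cd93a00} — 6.
Only in 48fb61b's history (behind): {} — 0.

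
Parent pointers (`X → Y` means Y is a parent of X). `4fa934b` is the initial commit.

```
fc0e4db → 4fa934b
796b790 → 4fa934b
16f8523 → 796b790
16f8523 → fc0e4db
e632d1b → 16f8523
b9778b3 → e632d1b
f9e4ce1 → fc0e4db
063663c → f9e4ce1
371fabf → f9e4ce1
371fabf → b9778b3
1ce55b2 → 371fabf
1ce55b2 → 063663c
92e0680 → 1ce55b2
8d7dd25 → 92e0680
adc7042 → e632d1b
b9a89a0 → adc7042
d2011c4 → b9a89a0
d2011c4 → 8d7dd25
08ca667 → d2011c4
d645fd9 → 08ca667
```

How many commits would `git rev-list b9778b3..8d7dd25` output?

Reachable from 8d7dd25: {063663c, 16f8523, 1ce55b2, 371fabf, 4fa934b, 796b790, 8d7dd25, 92e0680, b9778b3, e632d1b, f9e4ce1, fc0e4db}.
Reachable from b9778b3: {16f8523, 4fa934b, 796b790, b9778b3, e632d1b, fc0e4db}.
In 8d7dd25's history but not b9778b3's: {063663c, 1ce55b2, 371fabf, 8d7dd25, 92e0680, f9e4ce1} — 6 commits.

6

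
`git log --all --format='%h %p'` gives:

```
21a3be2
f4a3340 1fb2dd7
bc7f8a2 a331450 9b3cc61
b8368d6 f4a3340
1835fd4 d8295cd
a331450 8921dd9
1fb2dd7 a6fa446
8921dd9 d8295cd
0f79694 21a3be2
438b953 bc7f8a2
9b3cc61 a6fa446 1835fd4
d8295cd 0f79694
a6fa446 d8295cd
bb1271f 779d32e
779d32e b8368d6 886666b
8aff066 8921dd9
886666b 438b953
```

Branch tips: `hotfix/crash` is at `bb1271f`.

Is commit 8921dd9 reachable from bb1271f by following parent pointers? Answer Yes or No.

Ancestors of bb1271f (commits reachable by following parents): {0f79694, 1835fd4, 1fb2dd7, 21a3be2, 438b953, 779d32e, 886666b, 8921dd9, 9b3cc61, a331450, a6fa446, b8368d6, bb1271f, bc7f8a2, d8295cd, f4a3340}.
8921dd9 is in that set, so it is an ancestor of bb1271f.

Yes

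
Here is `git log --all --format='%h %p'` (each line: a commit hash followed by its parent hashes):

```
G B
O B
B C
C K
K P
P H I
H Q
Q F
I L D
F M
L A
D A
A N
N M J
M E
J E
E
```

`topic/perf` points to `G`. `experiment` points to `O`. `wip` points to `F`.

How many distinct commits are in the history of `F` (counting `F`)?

3

Walking parent pointers from F: reachable set = {E, F, M}.
That is 3 commits.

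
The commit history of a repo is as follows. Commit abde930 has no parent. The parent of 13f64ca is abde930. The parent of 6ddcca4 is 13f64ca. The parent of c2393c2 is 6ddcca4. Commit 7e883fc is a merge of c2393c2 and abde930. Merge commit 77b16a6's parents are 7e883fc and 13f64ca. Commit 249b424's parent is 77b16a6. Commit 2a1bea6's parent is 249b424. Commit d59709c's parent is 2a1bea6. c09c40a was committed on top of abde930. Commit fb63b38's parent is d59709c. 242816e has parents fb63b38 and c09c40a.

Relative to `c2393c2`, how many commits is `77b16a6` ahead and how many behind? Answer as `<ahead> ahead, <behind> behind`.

Reachable from 77b16a6: {13f64ca, 6ddcca4, 77b16a6, 7e883fc, abde930, c2393c2}.
Reachable from c2393c2: {13f64ca, 6ddcca4, abde930, c2393c2}.
Only in 77b16a6's history (ahead): {77b16a6, 7e883fc} — 2.
Only in c2393c2's history (behind): {} — 0.

2 ahead, 0 behind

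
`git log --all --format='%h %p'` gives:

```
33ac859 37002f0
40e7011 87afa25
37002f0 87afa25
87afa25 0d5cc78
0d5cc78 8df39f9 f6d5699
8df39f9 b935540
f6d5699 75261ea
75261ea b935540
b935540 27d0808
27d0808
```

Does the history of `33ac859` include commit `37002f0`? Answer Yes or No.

Yes

Ancestors of 33ac859 (commits reachable by following parents): {0d5cc78, 27d0808, 33ac859, 37002f0, 75261ea, 87afa25, 8df39f9, b935540, f6d5699}.
37002f0 is in that set, so it is an ancestor of 33ac859.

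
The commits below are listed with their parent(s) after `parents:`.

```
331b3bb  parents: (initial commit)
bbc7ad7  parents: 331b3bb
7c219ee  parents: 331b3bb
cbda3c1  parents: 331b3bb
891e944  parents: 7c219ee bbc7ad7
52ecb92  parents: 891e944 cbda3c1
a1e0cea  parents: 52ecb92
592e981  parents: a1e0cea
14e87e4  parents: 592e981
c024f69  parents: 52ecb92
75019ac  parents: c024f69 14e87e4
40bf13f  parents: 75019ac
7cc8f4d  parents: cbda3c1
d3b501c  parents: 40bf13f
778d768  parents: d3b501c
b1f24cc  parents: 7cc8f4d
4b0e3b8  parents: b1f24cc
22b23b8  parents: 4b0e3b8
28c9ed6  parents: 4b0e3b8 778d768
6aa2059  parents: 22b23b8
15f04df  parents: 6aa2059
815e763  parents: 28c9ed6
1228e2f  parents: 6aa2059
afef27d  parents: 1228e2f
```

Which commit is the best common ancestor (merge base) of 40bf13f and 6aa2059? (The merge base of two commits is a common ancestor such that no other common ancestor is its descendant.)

Ancestors of 40bf13f: {14e87e4, 331b3bb, 40bf13f, 52ecb92, 592e981, 75019ac, 7c219ee, 891e944, a1e0cea, bbc7ad7, c024f69, cbda3c1}.
Ancestors of 6aa2059: {22b23b8, 331b3bb, 4b0e3b8, 6aa2059, 7cc8f4d, b1f24cc, cbda3c1}.
Common ancestors: {331b3bb, cbda3c1}.
Among these, cbda3c1 is not an ancestor of any other common ancestor — it is the merge base.

cbda3c1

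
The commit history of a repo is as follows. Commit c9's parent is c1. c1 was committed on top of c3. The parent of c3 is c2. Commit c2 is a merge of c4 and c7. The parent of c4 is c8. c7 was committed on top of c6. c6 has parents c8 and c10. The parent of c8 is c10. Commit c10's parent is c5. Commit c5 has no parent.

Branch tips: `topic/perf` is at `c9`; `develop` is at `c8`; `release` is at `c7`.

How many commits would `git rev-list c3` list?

8

Walking parent pointers from c3: reachable set = {c10, c2, c3, c4, c5, c6, c7, c8}.
That is 8 commits.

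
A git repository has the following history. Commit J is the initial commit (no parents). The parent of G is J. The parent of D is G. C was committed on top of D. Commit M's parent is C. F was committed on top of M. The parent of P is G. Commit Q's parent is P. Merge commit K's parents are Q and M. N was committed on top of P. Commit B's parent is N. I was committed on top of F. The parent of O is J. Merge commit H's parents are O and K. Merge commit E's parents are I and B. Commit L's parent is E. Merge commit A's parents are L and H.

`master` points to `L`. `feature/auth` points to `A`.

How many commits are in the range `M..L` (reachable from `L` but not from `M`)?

Reachable from L: {B, C, D, E, F, G, I, J, L, M, N, P}.
Reachable from M: {C, D, G, J, M}.
In L's history but not M's: {B, E, F, I, L, N, P} — 7 commits.

7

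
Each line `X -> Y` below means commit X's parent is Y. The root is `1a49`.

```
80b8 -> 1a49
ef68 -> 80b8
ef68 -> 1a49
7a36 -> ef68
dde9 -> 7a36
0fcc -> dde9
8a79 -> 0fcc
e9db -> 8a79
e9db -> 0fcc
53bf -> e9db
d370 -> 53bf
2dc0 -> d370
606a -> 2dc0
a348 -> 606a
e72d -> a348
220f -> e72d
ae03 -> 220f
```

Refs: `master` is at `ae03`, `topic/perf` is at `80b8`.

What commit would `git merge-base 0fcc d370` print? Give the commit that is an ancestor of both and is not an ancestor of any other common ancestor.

0fcc

Ancestors of 0fcc: {0fcc, 1a49, 7a36, 80b8, dde9, ef68}.
Ancestors of d370: {0fcc, 1a49, 53bf, 7a36, 80b8, 8a79, d370, dde9, e9db, ef68}.
Common ancestors: {0fcc, 1a49, 7a36, 80b8, dde9, ef68}.
Among these, 0fcc is not an ancestor of any other common ancestor — it is the merge base.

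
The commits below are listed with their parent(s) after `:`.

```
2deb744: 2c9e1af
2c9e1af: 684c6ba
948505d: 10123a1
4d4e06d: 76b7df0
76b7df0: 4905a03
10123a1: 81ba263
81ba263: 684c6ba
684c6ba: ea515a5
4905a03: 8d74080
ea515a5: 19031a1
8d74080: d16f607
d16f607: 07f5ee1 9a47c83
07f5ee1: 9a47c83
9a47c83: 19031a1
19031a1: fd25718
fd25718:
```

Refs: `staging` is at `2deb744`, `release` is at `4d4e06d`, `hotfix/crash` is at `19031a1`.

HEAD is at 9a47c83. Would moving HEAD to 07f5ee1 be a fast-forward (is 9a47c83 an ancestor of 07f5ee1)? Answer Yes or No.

Yes

A fast-forward from 9a47c83 to 07f5ee1 is possible iff 9a47c83 is an ancestor of 07f5ee1.
Ancestors of 07f5ee1: {07f5ee1, 19031a1, 9a47c83, fd25718}.
9a47c83 is among them, so fast-forward is possible.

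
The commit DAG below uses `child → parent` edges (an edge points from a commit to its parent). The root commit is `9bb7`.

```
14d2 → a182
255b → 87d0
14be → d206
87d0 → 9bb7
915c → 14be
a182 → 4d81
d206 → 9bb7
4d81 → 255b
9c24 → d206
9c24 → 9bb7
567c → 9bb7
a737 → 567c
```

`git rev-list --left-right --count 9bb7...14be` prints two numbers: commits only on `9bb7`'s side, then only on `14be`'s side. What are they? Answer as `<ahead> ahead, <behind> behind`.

0 ahead, 2 behind

Reachable from 9bb7: {9bb7}.
Reachable from 14be: {14be, 9bb7, d206}.
Only in 9bb7's history (ahead): {} — 0.
Only in 14be's history (behind): {14be, d206} — 2.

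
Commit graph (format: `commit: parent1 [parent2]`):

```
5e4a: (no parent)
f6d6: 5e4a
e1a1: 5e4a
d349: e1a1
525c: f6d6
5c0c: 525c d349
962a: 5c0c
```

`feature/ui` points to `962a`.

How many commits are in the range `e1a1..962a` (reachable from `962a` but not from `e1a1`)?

Reachable from 962a: {525c, 5c0c, 5e4a, 962a, d349, e1a1, f6d6}.
Reachable from e1a1: {5e4a, e1a1}.
In 962a's history but not e1a1's: {525c, 5c0c, 962a, d349, f6d6} — 5 commits.

5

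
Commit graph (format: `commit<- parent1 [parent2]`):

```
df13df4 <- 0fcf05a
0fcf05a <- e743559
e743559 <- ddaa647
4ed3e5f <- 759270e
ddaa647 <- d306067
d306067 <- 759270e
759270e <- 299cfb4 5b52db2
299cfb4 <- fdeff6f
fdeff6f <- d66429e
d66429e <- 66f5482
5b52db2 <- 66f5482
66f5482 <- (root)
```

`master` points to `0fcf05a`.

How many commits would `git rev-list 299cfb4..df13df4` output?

7

Reachable from df13df4: {0fcf05a, 299cfb4, 5b52db2, 66f5482, 759270e, d306067, d66429e, ddaa647, df13df4, e743559, fdeff6f}.
Reachable from 299cfb4: {299cfb4, 66f5482, d66429e, fdeff6f}.
In df13df4's history but not 299cfb4's: {0fcf05a, 5b52db2, 759270e, d306067, ddaa647, df13df4, e743559} — 7 commits.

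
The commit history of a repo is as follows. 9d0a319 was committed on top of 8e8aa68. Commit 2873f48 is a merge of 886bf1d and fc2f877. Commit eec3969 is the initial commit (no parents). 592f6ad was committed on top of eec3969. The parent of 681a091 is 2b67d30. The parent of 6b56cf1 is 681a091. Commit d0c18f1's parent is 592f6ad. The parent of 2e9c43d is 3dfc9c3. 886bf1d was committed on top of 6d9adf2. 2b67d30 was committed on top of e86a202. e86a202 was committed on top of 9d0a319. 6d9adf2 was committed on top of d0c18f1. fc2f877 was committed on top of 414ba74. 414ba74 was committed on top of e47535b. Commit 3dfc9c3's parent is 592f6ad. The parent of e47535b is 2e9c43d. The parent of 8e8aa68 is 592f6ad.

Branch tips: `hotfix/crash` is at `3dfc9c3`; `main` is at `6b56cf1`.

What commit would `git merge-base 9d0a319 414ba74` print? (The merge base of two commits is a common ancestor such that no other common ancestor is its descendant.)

Ancestors of 9d0a319: {592f6ad, 8e8aa68, 9d0a319, eec3969}.
Ancestors of 414ba74: {2e9c43d, 3dfc9c3, 414ba74, 592f6ad, e47535b, eec3969}.
Common ancestors: {592f6ad, eec3969}.
Among these, 592f6ad is not an ancestor of any other common ancestor — it is the merge base.

592f6ad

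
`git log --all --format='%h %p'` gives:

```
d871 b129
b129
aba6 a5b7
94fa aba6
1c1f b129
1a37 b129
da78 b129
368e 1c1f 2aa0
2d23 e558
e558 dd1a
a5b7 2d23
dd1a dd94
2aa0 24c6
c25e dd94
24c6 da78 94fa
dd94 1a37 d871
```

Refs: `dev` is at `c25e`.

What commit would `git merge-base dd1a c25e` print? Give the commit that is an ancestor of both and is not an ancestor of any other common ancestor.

dd94

Ancestors of dd1a: {1a37, b129, d871, dd1a, dd94}.
Ancestors of c25e: {1a37, b129, c25e, d871, dd94}.
Common ancestors: {1a37, b129, d871, dd94}.
Among these, dd94 is not an ancestor of any other common ancestor — it is the merge base.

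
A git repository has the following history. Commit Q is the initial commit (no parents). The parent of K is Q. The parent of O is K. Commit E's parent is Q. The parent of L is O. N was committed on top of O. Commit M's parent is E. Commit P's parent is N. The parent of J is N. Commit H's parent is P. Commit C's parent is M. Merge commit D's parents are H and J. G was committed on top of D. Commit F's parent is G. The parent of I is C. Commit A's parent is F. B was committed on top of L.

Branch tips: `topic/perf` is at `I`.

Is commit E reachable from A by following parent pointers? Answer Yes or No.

Ancestors of A: {A, D, F, G, H, J, K, N, O, P, Q}.
E is not in that set, so it is not an ancestor of A.

No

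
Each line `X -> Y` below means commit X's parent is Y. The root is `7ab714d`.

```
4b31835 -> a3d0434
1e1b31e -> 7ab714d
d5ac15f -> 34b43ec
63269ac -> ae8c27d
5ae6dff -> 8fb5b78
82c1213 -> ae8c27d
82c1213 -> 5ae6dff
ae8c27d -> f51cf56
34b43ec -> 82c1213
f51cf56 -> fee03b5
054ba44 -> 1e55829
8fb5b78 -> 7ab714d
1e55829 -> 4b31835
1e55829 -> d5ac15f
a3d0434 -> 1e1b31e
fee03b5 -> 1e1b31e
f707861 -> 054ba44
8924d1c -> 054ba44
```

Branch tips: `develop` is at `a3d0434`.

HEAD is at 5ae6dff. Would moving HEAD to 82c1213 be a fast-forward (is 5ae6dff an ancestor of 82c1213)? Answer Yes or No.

Yes

A fast-forward from 5ae6dff to 82c1213 is possible iff 5ae6dff is an ancestor of 82c1213.
Ancestors of 82c1213: {1e1b31e, 5ae6dff, 7ab714d, 82c1213, 8fb5b78, ae8c27d, f51cf56, fee03b5}.
5ae6dff is among them, so fast-forward is possible.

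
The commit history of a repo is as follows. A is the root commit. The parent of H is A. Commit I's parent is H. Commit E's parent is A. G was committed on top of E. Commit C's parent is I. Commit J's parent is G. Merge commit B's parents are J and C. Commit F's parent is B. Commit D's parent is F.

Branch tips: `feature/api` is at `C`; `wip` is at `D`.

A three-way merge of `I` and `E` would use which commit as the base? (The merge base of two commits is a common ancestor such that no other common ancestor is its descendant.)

Ancestors of I: {A, H, I}.
Ancestors of E: {A, E}.
Common ancestors: {A}.
The only common ancestor is A, so it is the merge base.

A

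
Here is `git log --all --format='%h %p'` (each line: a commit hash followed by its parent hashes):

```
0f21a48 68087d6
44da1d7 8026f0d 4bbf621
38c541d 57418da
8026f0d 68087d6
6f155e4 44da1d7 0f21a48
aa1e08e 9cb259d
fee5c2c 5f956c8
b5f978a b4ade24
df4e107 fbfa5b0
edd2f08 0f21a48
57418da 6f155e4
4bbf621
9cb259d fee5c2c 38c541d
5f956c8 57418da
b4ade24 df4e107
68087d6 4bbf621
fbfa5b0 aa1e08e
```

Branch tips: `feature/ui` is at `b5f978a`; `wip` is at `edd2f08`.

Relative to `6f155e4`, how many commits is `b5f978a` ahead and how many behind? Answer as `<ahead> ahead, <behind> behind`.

Reachable from b5f978a: {0f21a48, 38c541d, 44da1d7, 4bbf621, 57418da, 5f956c8, 68087d6, 6f155e4, 8026f0d, 9cb259d, aa1e08e, b4ade24, b5f978a, df4e107, fbfa5b0, fee5c2c}.
Reachable from 6f155e4: {0f21a48, 44da1d7, 4bbf621, 68087d6, 6f155e4, 8026f0d}.
Only in b5f978a's history (ahead): {38c541d, 57418da, 5f956c8, 9cb259d, aa1e08e, b4ade24, b5f978a, df4e107, fbfa5b0, fee5c2c} — 10.
Only in 6f155e4's history (behind): {} — 0.

10 ahead, 0 behind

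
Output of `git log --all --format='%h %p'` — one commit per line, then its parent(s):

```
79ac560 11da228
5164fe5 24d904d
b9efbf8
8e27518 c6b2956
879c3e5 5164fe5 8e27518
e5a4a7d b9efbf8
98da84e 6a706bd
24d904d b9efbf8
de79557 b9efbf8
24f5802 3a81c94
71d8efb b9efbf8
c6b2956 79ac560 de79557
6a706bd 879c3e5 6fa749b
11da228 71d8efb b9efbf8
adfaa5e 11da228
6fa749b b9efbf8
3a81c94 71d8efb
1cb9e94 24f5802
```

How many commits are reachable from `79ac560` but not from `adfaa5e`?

Reachable from 79ac560: {11da228, 71d8efb, 79ac560, b9efbf8}.
Reachable from adfaa5e: {11da228, 71d8efb, adfaa5e, b9efbf8}.
In 79ac560's history but not adfaa5e's: {79ac560} — 1 commit.

1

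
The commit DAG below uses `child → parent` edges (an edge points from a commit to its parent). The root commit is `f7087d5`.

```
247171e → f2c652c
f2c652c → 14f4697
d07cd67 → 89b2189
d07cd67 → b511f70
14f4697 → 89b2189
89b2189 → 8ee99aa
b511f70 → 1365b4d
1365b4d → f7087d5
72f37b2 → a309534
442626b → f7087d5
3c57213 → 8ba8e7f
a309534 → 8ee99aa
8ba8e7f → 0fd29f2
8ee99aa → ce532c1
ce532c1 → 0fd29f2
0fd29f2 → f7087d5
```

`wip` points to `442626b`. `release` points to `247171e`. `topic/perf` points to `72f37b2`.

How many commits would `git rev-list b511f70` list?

Walking parent pointers from b511f70: reachable set = {1365b4d, b511f70, f7087d5}.
That is 3 commits.

3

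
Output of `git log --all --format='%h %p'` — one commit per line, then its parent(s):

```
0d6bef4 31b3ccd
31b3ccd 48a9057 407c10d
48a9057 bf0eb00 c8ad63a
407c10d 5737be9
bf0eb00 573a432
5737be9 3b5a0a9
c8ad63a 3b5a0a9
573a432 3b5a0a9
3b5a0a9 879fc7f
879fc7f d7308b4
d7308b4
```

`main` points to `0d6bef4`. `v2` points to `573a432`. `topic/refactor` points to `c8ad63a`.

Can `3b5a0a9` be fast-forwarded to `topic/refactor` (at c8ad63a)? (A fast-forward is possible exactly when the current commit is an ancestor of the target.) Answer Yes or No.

A fast-forward from 3b5a0a9 to c8ad63a is possible iff 3b5a0a9 is an ancestor of c8ad63a.
Ancestors of c8ad63a: {3b5a0a9, 879fc7f, c8ad63a, d7308b4}.
3b5a0a9 is among them, so fast-forward is possible.

Yes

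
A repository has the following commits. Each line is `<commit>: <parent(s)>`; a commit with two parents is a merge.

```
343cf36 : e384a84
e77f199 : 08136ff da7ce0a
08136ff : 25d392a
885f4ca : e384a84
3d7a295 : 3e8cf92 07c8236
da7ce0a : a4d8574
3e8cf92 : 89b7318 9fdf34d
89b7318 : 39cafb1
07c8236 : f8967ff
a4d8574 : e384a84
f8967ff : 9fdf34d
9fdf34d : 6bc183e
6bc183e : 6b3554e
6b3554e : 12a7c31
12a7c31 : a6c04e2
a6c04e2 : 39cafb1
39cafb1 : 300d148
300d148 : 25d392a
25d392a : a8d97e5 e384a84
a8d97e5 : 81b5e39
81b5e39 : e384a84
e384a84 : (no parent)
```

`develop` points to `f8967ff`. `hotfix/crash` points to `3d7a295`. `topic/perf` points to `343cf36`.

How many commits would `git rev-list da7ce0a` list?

Walking parent pointers from da7ce0a: reachable set = {a4d8574, da7ce0a, e384a84}.
That is 3 commits.

3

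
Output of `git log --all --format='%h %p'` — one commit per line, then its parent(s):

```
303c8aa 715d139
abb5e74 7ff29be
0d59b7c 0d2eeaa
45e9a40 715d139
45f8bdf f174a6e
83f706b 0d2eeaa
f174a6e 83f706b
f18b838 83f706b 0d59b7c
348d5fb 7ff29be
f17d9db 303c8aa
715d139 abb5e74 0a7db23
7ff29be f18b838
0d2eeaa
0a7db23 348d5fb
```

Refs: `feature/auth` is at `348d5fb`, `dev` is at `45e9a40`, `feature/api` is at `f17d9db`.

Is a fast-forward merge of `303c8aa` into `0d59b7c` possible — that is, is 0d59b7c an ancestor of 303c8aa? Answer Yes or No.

Yes

A fast-forward from 0d59b7c to 303c8aa is possible iff 0d59b7c is an ancestor of 303c8aa.
Ancestors of 303c8aa: {0a7db23, 0d2eeaa, 0d59b7c, 303c8aa, 348d5fb, 715d139, 7ff29be, 83f706b, abb5e74, f18b838}.
0d59b7c is among them, so fast-forward is possible.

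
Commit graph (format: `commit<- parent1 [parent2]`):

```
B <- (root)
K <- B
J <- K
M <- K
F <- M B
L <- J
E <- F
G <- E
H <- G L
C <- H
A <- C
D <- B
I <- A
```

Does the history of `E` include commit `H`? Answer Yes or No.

No

Ancestors of E: {B, E, F, K, M}.
H is not in that set, so it is not an ancestor of E.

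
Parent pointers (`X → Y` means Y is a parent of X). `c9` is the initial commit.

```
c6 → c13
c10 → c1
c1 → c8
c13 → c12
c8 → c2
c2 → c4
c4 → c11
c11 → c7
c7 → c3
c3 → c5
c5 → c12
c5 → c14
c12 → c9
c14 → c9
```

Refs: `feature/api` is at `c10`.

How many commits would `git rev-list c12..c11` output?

5

Reachable from c11: {c11, c12, c14, c3, c5, c7, c9}.
Reachable from c12: {c12, c9}.
In c11's history but not c12's: {c11, c14, c3, c5, c7} — 5 commits.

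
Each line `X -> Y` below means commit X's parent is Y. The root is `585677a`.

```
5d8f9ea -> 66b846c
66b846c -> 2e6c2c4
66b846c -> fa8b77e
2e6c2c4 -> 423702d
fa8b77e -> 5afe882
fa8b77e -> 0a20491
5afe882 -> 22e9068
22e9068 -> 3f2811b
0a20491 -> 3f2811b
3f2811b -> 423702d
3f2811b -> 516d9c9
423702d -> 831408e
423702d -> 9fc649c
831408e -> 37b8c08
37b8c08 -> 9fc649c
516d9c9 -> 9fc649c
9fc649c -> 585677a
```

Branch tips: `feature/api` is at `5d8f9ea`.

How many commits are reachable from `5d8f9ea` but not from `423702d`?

Reachable from 5d8f9ea: {0a20491, 22e9068, 2e6c2c4, 37b8c08, 3f2811b, 423702d, 516d9c9, 585677a, 5afe882, 5d8f9ea, 66b846c, 831408e, 9fc649c, fa8b77e}.
Reachable from 423702d: {37b8c08, 423702d, 585677a, 831408e, 9fc649c}.
In 5d8f9ea's history but not 423702d's: {0a20491, 22e9068, 2e6c2c4, 3f2811b, 516d9c9, 5afe882, 5d8f9ea, 66b846c, fa8b77e} — 9 commits.

9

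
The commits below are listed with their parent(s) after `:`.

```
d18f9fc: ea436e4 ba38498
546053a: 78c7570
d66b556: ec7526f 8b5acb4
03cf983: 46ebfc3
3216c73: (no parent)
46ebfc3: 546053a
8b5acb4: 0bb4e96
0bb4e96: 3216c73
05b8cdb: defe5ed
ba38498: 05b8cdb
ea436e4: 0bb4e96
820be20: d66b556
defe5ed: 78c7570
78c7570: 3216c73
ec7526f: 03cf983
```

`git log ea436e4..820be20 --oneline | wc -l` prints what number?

8

Reachable from 820be20: {03cf983, 0bb4e96, 3216c73, 46ebfc3, 546053a, 78c7570, 820be20, 8b5acb4, d66b556, ec7526f}.
Reachable from ea436e4: {0bb4e96, 3216c73, ea436e4}.
In 820be20's history but not ea436e4's: {03cf983, 46ebfc3, 546053a, 78c7570, 820be20, 8b5acb4, d66b556, ec7526f} — 8 commits.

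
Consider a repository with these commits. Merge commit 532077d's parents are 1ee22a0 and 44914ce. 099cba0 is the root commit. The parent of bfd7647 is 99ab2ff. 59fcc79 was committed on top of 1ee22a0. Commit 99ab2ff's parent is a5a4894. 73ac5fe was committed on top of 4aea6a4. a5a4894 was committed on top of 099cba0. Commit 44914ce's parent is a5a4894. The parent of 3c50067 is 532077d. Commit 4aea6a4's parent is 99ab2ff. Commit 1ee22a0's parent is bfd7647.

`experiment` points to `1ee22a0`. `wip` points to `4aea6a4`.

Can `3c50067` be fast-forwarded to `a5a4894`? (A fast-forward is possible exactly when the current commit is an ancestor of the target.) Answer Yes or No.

No

A fast-forward from 3c50067 to a5a4894 is possible iff 3c50067 is an ancestor of a5a4894.
Ancestors of a5a4894: {099cba0, a5a4894}.
3c50067 is not among them, so fast-forward is not possible.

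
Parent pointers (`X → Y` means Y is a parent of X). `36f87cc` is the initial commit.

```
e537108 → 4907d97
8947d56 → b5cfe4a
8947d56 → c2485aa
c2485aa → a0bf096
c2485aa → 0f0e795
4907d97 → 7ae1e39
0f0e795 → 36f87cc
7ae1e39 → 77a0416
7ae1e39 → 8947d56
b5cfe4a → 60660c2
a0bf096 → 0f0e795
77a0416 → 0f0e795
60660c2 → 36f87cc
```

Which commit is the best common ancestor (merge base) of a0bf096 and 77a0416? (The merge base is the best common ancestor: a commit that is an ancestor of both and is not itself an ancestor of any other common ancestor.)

0f0e795

Ancestors of a0bf096: {0f0e795, 36f87cc, a0bf096}.
Ancestors of 77a0416: {0f0e795, 36f87cc, 77a0416}.
Common ancestors: {0f0e795, 36f87cc}.
Among these, 0f0e795 is not an ancestor of any other common ancestor — it is the merge base.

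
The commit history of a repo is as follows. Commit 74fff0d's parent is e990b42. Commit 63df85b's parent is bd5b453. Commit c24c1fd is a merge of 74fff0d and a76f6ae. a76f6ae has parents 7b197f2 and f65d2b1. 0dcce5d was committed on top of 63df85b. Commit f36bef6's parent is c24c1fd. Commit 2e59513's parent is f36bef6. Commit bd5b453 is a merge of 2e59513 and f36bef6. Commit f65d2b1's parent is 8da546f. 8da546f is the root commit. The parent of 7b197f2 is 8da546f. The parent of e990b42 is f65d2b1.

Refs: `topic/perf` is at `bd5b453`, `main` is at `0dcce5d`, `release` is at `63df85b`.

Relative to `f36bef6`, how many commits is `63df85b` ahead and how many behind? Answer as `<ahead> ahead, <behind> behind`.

Reachable from 63df85b: {2e59513, 63df85b, 74fff0d, 7b197f2, 8da546f, a76f6ae, bd5b453, c24c1fd, e990b42, f36bef6, f65d2b1}.
Reachable from f36bef6: {74fff0d, 7b197f2, 8da546f, a76f6ae, c24c1fd, e990b42, f36bef6, f65d2b1}.
Only in 63df85b's history (ahead): {2e59513, 63df85b, bd5b453} — 3.
Only in f36bef6's history (behind): {} — 0.

3 ahead, 0 behind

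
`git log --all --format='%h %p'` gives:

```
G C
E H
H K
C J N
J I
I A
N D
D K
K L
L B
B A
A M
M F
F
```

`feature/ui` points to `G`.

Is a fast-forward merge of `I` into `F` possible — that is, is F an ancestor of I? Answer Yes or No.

A fast-forward from F to I is possible iff F is an ancestor of I.
Ancestors of I: {A, F, I, M}.
F is among them, so fast-forward is possible.

Yes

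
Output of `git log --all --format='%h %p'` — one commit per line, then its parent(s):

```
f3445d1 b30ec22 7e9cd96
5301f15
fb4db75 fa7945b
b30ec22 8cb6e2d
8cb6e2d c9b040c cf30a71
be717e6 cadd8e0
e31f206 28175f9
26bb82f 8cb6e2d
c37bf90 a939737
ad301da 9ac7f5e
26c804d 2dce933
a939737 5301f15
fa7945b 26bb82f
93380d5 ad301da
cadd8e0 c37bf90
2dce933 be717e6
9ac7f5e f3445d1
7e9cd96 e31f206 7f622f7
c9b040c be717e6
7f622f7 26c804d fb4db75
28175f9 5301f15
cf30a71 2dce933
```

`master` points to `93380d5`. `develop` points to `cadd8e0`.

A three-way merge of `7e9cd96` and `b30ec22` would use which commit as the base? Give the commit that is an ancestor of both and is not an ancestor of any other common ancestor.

Ancestors of 7e9cd96: {26bb82f, 26c804d, 28175f9, 2dce933, 5301f15, 7e9cd96, 7f622f7, 8cb6e2d, a939737, be717e6, c37bf90, c9b040c, cadd8e0, cf30a71, e31f206, fa7945b, fb4db75}.
Ancestors of b30ec22: {2dce933, 5301f15, 8cb6e2d, a939737, b30ec22, be717e6, c37bf90, c9b040c, cadd8e0, cf30a71}.
Common ancestors: {2dce933, 5301f15, 8cb6e2d, a939737, be717e6, c37bf90, c9b040c, cadd8e0, cf30a71}.
Among these, 8cb6e2d is not an ancestor of any other common ancestor — it is the merge base.

8cb6e2d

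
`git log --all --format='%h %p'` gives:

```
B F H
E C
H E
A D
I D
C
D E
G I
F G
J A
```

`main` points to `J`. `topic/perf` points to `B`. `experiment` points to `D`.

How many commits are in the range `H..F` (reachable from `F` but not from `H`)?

Reachable from F: {C, D, E, F, G, I}.
Reachable from H: {C, E, H}.
In F's history but not H's: {D, F, G, I} — 4 commits.

4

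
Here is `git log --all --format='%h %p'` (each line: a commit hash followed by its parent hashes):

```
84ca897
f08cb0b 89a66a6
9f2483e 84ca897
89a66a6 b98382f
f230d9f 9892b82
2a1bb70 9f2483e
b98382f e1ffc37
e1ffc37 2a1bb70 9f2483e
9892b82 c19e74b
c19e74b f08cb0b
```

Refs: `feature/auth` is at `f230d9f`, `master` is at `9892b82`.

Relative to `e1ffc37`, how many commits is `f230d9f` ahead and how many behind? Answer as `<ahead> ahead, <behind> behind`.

6 ahead, 0 behind

Reachable from f230d9f: {2a1bb70, 84ca897, 89a66a6, 9892b82, 9f2483e, b98382f, c19e74b, e1ffc37, f08cb0b, f230d9f}.
Reachable from e1ffc37: {2a1bb70, 84ca897, 9f2483e, e1ffc37}.
Only in f230d9f's history (ahead): {89a66a6, 9892b82, b98382f, c19e74b, f08cb0b, f230d9f} — 6.
Only in e1ffc37's history (behind): {} — 0.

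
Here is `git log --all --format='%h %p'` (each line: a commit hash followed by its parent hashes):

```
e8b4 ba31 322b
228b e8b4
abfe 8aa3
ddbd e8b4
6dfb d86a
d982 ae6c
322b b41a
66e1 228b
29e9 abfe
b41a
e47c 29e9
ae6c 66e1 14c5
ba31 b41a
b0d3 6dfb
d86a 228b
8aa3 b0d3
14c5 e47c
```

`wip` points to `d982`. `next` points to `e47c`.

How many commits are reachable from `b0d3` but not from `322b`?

6

Reachable from b0d3: {228b, 322b, 6dfb, b0d3, b41a, ba31, d86a, e8b4}.
Reachable from 322b: {322b, b41a}.
In b0d3's history but not 322b's: {228b, 6dfb, b0d3, ba31, d86a, e8b4} — 6 commits.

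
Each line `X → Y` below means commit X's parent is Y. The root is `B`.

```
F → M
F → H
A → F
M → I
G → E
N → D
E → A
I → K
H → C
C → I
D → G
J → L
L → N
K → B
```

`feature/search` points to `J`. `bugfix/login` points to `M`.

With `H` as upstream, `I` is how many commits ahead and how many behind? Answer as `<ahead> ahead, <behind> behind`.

Reachable from I: {B, I, K}.
Reachable from H: {B, C, H, I, K}.
Only in I's history (ahead): {} — 0.
Only in H's history (behind): {C, H} — 2.

0 ahead, 2 behind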